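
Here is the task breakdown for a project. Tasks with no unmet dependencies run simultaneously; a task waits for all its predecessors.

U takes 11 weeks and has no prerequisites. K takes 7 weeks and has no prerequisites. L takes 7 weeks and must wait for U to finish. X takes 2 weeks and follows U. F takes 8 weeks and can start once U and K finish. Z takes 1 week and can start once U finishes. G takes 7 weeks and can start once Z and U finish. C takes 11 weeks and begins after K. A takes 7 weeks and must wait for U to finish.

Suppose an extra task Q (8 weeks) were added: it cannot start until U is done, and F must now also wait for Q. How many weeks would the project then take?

27

Originally the project takes 19 weeks.
With Q inserted, F now waits for max(U, K, Q).
New critical path: U→Q→F = 11+8+8 = 27 ⇒ 27 weeks.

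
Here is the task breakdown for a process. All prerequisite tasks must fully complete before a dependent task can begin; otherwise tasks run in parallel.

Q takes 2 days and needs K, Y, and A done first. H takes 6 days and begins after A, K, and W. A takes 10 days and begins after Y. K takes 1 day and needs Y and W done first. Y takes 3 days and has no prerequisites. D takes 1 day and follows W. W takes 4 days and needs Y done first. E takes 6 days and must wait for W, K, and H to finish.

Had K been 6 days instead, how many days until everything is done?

25

As given, the longest chain is Y→A→H→E = 3+10+6+6 = 25, so the finish is 25 days.
K has 5 days of float (longest path through it is 20).
No other chain overtakes it, so the finish is 25 days.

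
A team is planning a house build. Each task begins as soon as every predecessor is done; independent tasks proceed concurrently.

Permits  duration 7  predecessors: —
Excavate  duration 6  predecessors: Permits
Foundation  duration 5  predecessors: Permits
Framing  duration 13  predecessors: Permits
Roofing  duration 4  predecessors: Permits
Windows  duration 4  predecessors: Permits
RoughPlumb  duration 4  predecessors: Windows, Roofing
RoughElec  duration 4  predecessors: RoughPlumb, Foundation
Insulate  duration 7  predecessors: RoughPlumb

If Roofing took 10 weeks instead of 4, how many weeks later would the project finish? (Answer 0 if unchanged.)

Actual critical path: Permits→Roofing→RoughPlumb→Insulate = 7+4+4+7 = 22 ⇒ 22 weeks.
Roofing lies on that path, so at 10 weeks the path becomes 28 weeks.
That remains the longest chain; total 28 weeks.
Change in finish: 28 − 22 = +6 weeks.

6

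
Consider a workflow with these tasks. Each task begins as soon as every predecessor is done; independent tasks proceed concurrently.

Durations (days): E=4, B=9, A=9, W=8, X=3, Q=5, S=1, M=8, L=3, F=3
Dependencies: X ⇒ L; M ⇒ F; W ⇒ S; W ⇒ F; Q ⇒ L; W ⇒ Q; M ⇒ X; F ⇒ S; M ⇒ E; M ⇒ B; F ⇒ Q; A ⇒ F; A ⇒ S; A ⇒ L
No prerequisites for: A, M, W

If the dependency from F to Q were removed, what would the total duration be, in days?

With the dependency in place, A→F→Q→L = 9+3+5+3 = 20 sets the finish at 20 days.
Without F→Q, Q's earliest start moves from 12 to 8.
The longest chain is now M→B = 8+9 = 17, so the job takes 17 days.

17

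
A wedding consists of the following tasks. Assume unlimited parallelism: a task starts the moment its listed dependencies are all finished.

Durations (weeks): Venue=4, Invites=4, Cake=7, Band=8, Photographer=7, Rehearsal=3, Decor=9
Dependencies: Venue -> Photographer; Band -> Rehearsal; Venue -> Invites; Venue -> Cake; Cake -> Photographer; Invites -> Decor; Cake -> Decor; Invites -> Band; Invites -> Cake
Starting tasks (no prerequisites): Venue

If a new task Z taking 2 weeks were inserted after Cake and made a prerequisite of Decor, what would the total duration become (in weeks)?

26

Originally the wedding takes 24 weeks.
With Z inserted, Decor now waits for max(Cake, Invites, Z).
New critical path: Venue→Invites→Cake→Z→Decor = 4+4+7+2+9 = 26 ⇒ 26 weeks.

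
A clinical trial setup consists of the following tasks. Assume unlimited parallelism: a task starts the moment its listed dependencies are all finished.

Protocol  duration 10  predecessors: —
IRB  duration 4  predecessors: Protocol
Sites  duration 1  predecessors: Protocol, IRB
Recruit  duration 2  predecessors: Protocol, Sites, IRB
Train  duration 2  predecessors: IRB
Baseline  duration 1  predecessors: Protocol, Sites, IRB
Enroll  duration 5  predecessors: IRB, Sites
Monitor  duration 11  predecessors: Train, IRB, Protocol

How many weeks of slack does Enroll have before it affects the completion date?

7

The longest chain is Protocol→IRB→Train→Monitor = 10+4+2+11 = 27; overall finish 27 weeks.
The longest chain containing Enroll totals 20 weeks.
Slack of Enroll = 22 − 15 = 7 weeks.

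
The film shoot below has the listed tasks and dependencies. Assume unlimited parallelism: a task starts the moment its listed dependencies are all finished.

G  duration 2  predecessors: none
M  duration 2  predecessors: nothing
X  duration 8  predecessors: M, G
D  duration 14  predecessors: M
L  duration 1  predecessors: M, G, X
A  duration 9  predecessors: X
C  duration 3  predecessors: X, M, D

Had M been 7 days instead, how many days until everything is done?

Baseline: M→X→A = 2+8+9 = 19 → 19 days.
M lies on that path, so at 7 days the path becomes 24 days.
That remains the longest chain; total 24 days.

24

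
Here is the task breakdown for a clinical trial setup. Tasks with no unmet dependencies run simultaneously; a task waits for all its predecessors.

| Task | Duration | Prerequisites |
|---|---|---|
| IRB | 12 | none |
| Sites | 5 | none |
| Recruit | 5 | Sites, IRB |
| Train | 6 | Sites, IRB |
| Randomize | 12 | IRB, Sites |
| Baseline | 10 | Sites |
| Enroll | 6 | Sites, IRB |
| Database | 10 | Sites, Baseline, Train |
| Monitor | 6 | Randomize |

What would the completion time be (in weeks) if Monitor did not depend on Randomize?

28

Before: longest chain IRB→Randomize→Monitor = 12+12+6 = 30, finish 30.
Without Randomize→Monitor, Monitor's earliest start moves from 24 to 0.
New critical path: IRB→Train→Database = 12+6+10 = 28 ⇒ 28 weeks.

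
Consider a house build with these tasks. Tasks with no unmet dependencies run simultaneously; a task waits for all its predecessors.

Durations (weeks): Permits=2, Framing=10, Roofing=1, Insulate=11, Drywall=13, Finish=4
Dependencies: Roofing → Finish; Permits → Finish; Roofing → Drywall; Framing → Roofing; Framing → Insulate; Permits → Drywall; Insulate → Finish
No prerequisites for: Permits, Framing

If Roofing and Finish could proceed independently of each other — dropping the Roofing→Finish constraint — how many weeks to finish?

With the dependency in place, Framing→Insulate→Finish = 10+11+4 = 25 sets the finish at 25 weeks.
Dropping Roofing→Finish doesn't change Finish's earliest start (21); another predecessor still binds.
New critical path: Framing→Insulate→Finish = 10+11+4 = 25 ⇒ 25 weeks.

25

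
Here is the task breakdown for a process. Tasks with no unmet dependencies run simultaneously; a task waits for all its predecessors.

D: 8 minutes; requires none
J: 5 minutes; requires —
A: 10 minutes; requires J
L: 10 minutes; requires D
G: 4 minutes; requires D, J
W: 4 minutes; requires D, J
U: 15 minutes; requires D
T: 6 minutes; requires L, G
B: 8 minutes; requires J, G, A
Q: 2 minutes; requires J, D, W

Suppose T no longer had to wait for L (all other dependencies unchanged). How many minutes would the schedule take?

23

Before: longest chain D→L→T = 8+10+6 = 24, finish 24.
Without L→T, T's earliest start moves from 18 to 12.
The longest chain is now D→U = 8+15 = 23, so the schedule takes 23 minutes.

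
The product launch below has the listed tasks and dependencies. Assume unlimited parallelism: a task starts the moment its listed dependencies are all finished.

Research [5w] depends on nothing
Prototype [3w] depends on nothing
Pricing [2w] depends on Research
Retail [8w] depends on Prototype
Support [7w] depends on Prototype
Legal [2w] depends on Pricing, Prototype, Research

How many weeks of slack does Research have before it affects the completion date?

2

Prototype→Retail = 3+8 = 11 sets the makespan at 11 weeks.
Longest path through Research: 9 weeks (earliest finish 5, latest finish 7).
Slack of Research = 2 − 0 = 2 weeks.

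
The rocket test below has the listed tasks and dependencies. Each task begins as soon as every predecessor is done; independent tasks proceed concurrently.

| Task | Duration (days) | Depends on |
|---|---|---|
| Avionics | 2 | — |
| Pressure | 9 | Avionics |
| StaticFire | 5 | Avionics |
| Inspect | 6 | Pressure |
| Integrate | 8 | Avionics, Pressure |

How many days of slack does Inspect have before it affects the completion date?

2

The longest chain is Avionics→Pressure→Integrate = 2+9+8 = 19; overall finish 19 days.
The longest chain containing Inspect totals 17 days.
Slack of Inspect = 13 − 11 = 2 days.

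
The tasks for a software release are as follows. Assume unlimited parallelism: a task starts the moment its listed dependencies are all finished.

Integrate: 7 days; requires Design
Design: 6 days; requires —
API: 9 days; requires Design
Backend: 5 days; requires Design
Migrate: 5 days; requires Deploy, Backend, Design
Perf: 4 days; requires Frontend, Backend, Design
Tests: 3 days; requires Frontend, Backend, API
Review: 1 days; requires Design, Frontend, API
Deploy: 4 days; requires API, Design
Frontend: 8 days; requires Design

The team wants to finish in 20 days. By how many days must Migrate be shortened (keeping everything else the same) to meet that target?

4

Current finish: 24 days; target: 20.
Migrate is on every critical path, so each day cut from Migrate cuts the finish by one (this holds down to a finish of 20).
Need 24 − 20 = 4 days off Migrate → Migrate becomes 1 day, finish becomes 20.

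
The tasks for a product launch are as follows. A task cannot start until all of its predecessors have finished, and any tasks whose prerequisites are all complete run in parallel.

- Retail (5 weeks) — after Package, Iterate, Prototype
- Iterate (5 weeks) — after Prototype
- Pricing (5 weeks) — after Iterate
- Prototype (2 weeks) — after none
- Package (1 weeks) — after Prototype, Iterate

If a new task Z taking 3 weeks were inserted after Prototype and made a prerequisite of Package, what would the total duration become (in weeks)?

Originally the plan takes 13 weeks.
With Z inserted, Package now waits for max(Prototype, Iterate, Z).
New critical path: Prototype→Iterate→Package→Retail = 2+5+1+5 = 13 ⇒ 13 weeks.

13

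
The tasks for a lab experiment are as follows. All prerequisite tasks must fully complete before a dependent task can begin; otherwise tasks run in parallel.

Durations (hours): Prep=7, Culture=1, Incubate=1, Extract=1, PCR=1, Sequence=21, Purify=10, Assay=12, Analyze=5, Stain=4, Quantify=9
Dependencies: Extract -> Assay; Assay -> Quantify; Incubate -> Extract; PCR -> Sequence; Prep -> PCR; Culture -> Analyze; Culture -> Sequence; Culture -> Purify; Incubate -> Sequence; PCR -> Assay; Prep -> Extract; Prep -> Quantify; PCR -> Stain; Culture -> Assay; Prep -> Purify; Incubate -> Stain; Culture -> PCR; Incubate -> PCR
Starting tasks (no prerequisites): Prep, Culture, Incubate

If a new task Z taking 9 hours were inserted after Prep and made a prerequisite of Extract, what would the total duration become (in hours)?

Originally the lab experiment takes 29 hours.
With Z inserted, Extract now waits for max(Incubate, Prep, Z).
New critical path: Prep→Z→Extract→Assay→Quantify = 7+9+1+12+9 = 38 ⇒ 38 hours.

38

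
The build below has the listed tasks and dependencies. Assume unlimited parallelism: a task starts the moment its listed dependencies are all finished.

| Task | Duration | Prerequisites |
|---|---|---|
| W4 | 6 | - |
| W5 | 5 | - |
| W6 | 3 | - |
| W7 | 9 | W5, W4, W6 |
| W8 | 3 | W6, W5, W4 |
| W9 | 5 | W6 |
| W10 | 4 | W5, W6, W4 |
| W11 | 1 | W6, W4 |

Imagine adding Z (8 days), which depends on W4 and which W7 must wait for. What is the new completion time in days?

Originally the schedule takes 15 days.
With Z inserted, W7 now waits for max(W5, W4, W6, Z).
New critical path: W4→Z→W7 = 6+8+9 = 23 ⇒ 23 days.

23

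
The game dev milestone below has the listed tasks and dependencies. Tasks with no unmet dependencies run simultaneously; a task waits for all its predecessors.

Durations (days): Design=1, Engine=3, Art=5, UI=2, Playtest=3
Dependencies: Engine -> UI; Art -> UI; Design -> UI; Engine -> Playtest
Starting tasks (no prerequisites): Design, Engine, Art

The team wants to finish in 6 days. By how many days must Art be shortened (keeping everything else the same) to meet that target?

1

Current finish: 7 days; target: 6.
Art is on every critical path, so each day cut from Art cuts the finish by one (this holds down to a finish of 6).
Need 7 − 6 = 1 day off Art → Art becomes 4 days, finish becomes 6.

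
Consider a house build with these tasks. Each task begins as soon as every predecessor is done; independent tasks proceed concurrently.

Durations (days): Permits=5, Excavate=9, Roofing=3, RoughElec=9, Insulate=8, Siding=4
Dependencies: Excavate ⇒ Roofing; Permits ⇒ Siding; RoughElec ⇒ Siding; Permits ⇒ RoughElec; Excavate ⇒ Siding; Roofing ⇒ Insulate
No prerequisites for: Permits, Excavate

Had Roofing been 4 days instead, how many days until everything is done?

The binding path is Excavate→Roofing→Insulate = 9+3+8 = 20; finish at 20 days.
Since Roofing is critical, the +1 change carries straight to that chain (now 21 days).
No other chain overtakes it, so the finish is 21 days.

21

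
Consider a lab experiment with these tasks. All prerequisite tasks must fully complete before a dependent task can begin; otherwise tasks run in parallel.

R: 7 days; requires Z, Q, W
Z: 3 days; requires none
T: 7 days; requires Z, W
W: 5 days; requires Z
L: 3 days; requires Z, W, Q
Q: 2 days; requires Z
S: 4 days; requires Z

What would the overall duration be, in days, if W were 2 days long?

Critical path before the change: Z→W→T = 3+5+7 = 15 giving 15 days.
Since W is critical, the -3 change carries straight to that chain (now 12 days).
Now Z→Q→R = 3+2+7 = 12 is longest, so the finish becomes 12 days.

12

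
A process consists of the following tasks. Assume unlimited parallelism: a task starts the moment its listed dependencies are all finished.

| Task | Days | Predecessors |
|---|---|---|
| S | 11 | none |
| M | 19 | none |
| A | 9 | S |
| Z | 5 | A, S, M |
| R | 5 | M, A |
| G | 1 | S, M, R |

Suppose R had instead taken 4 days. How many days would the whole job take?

The binding path is S→A→R→G = 11+9+5+1 = 26; finish at 26 days.
Since R is critical, the -1 change carries straight to that chain (now 25 days).
New critical path: S→A→Z = 11+9+5 = 25 ⇒ 25 days.

25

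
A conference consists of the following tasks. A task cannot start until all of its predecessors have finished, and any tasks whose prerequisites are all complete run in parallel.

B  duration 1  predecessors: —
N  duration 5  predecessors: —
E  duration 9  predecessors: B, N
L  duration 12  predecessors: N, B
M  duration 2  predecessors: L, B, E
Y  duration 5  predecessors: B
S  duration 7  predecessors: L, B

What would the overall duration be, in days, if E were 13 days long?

Actual critical path: N→L→S = 5+12+7 = 24 ⇒ 24 days.
The longest path through E is only 16 days, so E has float 8.
No other chain overtakes it, so the finish is 24 days.

24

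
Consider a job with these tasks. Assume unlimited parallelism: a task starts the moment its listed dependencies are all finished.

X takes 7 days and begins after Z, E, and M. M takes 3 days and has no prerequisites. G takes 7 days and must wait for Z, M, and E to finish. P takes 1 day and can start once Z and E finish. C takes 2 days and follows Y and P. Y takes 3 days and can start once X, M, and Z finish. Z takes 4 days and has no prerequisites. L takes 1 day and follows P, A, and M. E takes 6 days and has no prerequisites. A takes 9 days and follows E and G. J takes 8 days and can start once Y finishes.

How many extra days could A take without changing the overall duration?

1

Critical path: E→X→Y→J = 6+7+3+8 = 24, so the finish is 24 days.
The longest chain containing A totals 23 days.
Float = 24 − 23 = 1.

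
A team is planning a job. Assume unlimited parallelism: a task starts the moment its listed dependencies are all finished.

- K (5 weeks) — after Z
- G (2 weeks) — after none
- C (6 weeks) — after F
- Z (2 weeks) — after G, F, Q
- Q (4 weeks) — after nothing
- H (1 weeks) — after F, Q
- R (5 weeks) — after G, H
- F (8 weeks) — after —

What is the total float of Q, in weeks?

Critical path: F→Z→K = 8+2+5 = 15, so the finish is 15 weeks.
Longest path through Q: 11 weeks (earliest finish 4, latest finish 8).
Float = 15 − 11 = 4.

4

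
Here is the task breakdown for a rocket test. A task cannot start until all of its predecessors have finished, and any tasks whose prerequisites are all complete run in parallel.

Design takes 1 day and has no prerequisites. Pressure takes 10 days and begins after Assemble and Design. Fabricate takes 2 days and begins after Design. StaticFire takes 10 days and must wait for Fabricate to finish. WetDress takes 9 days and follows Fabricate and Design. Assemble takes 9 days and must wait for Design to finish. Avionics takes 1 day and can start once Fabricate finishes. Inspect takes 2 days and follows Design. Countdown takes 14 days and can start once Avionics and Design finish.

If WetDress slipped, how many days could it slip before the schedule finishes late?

8

The longest chain is Design→Assemble→Pressure = 1+9+10 = 20; overall finish 20 days.
WetDress finishes as early as 12 and must finish by 20.
Slack of WetDress = 11 − 3 = 8 days.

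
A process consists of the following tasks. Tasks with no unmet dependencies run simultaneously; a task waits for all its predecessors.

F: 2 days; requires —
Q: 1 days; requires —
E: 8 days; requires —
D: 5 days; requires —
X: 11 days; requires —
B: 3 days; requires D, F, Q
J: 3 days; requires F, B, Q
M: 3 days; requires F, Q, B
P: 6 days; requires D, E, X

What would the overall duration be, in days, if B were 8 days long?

17

Critical path before the change: X→P = 11+6 = 17 giving 17 days.
B is off the critical path — its longest chain is 11 days, giving 6 of slack.
The critical path is still X→P; finish is now 17 days.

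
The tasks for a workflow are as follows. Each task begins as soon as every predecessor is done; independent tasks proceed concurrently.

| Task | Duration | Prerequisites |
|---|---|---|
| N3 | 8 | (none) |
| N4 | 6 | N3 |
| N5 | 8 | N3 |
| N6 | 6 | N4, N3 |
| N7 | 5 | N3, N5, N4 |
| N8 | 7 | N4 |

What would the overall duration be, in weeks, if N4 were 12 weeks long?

Actual critical path: N3→N4→N8 = 8+6+7 = 21 ⇒ 21 weeks.
N4 is on the critical path; changing it to 12 makes that path 27 weeks.
The critical path is still N3→N4→N8; finish is now 27 weeks.

27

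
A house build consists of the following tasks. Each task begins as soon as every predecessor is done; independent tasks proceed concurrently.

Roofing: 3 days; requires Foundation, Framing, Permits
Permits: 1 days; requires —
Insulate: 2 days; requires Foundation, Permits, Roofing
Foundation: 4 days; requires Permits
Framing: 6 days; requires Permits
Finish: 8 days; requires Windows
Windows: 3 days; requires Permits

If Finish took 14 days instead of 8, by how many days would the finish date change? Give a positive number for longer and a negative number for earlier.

Critical path before the change: Permits→Windows→Finish = 1+3+8 = 12 giving 12 days.
Finish lies on that path, so at 14 days the path becomes 18 days.
The critical path is still Permits→Windows→Finish; finish is now 18 days.
Change in finish: 18 − 12 = +6 days.

6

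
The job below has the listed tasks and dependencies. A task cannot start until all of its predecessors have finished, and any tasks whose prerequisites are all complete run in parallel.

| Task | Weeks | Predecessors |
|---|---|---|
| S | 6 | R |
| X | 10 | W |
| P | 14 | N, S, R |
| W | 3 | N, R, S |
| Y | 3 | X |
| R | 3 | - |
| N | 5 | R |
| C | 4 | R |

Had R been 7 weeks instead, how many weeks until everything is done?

29

Actual critical path: R→S→W→X→Y = 3+6+3+10+3 = 25 ⇒ 25 weeks.
Since R is critical, the +4 change carries straight to that chain (now 29 weeks).
That remains the longest chain; total 29 weeks.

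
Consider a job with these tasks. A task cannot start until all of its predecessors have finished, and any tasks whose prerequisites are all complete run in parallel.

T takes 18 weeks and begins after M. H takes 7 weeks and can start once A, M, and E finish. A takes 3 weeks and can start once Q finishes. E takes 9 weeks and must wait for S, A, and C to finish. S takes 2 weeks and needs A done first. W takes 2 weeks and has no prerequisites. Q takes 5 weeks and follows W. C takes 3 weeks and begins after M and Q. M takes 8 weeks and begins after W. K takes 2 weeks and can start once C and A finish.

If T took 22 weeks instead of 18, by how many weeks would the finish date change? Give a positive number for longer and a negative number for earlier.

3

The binding path is W→M→C→E→H = 2+8+3+9+7 = 29; finish at 29 weeks.
T is off the critical path — its longest chain is 28 weeks, giving 1 of slack.
Now W→M→T = 2+8+22 = 32 is longest, so the finish becomes 32 weeks.
Change in finish: 32 − 29 = +3 weeks.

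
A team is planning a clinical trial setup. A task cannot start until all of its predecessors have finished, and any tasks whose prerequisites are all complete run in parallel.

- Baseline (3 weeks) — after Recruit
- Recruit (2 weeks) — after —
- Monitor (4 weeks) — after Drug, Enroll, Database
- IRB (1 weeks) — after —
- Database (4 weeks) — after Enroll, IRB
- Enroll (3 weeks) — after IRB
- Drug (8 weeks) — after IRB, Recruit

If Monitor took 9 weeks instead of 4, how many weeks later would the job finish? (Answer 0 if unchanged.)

5

Baseline: Recruit→Drug→Monitor = 2+8+4 = 14 → 14 weeks.
Since Monitor is critical, the +5 change carries straight to that chain (now 19 weeks).
That remains the longest chain; total 19 weeks.
Change in finish: 19 − 14 = +5 weeks.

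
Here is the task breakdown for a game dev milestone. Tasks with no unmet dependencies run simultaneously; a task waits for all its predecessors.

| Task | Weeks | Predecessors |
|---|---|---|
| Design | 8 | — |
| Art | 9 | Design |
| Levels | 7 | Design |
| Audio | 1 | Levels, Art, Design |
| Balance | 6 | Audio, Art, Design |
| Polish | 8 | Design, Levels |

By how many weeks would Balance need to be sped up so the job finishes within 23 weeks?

1

Current finish: 24 weeks; target: 23.
Balance is on every critical path, so each week cut from Balance cuts the finish by one (this holds down to a finish of 23).
Need 24 − 23 = 1 week off Balance → Balance becomes 5 weeks, finish becomes 23.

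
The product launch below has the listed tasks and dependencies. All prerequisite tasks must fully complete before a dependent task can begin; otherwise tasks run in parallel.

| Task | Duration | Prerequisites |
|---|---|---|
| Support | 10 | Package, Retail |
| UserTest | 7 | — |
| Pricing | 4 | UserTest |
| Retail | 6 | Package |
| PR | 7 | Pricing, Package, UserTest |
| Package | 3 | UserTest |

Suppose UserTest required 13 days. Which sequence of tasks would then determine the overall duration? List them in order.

UserTest, Package, Retail, Support

The binding path is UserTest→Package→Retail→Support = 7+3+6+10 = 26; finish at 26 days.
UserTest is on the critical path; changing it to 13 makes that path 32 days.
The critical path is still UserTest→Package→Retail→Support; finish is now 32 days.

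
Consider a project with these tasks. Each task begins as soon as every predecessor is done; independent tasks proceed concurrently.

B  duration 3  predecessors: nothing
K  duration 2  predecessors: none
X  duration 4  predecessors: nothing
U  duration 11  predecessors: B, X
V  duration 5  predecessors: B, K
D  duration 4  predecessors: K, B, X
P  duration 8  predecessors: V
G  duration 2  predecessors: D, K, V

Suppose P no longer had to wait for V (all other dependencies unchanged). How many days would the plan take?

15

With the dependency in place, B→V→P = 3+5+8 = 16 sets the finish at 16 days.
Without V→P, P's earliest start moves from 8 to 0.
After: X→U = 4+11 = 15 → 15 days.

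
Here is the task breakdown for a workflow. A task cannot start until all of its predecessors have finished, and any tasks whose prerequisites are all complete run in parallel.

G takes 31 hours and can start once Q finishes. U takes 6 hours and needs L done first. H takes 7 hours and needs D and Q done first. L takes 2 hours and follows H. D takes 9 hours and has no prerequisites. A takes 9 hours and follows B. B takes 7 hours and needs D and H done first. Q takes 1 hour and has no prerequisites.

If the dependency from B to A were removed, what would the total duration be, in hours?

32

Original critical path: Q→G = 1+31 = 32 ⇒ 32 hours.
Without B→A, A's earliest start moves from 23 to 0.
After: Q→G = 1+31 = 32 → 32 hours.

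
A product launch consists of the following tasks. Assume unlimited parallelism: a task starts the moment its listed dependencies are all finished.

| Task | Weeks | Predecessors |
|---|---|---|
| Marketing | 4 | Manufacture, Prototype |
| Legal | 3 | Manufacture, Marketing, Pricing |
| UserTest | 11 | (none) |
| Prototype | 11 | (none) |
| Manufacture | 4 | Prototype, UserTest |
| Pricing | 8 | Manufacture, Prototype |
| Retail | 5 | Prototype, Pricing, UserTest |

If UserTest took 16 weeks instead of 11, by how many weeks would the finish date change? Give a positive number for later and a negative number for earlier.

5

Critical path before the change: UserTest→Manufacture→Pricing→Retail = 11+4+8+5 = 28 giving 28 weeks.
Since UserTest is critical, the +5 change carries straight to that chain (now 33 weeks).
That remains the longest chain; total 33 weeks.
Change in finish: 33 − 28 = +5 weeks.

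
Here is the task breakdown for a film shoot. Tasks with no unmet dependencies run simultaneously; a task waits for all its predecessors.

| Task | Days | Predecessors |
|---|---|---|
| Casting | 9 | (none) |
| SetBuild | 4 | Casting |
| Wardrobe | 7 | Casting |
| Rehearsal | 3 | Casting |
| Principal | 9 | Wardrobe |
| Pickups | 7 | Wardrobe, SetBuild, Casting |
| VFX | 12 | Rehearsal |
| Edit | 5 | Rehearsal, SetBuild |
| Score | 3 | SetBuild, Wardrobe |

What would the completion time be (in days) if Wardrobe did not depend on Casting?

24

Original critical path: Casting→Wardrobe→Principal = 9+7+9 = 25 ⇒ 25 days.
Without Casting→Wardrobe, Wardrobe's earliest start moves from 9 to 0.
New critical path: Casting→Rehearsal→VFX = 9+3+12 = 24 ⇒ 24 days.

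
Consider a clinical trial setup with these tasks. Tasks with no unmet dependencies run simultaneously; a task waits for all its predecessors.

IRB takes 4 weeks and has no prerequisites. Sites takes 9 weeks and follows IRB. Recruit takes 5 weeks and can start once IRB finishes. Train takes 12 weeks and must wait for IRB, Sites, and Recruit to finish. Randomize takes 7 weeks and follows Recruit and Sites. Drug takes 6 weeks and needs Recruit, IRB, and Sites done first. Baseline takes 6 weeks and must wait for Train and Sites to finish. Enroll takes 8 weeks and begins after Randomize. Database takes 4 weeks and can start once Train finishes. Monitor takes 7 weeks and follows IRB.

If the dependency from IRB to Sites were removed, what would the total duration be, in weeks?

With the dependency in place, IRB→Sites→Train→Baseline = 4+9+12+6 = 31 sets the finish at 31 weeks.
Without IRB→Sites, Sites's earliest start moves from 4 to 0.
The longest chain is now IRB→Recruit→Train→Baseline = 4+5+12+6 = 27, so the project takes 27 weeks.

27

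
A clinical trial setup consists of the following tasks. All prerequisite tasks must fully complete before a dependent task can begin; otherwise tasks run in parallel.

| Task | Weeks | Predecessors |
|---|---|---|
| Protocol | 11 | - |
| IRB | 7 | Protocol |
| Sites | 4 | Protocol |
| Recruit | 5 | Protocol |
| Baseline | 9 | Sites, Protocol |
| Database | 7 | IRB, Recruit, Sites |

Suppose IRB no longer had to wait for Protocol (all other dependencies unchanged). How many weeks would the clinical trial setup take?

Before: longest chain Protocol→IRB→Database = 11+7+7 = 25, finish 25.
Without Protocol→IRB, IRB's earliest start moves from 11 to 0.
The longest chain is now Protocol→Sites→Baseline = 11+4+9 = 24, so the clinical trial setup takes 24 weeks.

24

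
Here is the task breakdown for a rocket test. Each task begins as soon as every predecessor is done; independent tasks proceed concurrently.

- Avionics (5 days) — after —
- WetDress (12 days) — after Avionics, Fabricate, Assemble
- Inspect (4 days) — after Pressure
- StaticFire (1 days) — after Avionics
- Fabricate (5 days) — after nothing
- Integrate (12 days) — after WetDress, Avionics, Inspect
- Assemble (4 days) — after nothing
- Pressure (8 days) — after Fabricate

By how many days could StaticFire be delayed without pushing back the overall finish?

Critical path: Fabricate→Pressure→Inspect→Integrate = 5+8+4+12 = 29, so the finish is 29 days.
Longest path through StaticFire: 6 days (earliest finish 6, latest finish 29).
Float = 29 − 6 = 23.

23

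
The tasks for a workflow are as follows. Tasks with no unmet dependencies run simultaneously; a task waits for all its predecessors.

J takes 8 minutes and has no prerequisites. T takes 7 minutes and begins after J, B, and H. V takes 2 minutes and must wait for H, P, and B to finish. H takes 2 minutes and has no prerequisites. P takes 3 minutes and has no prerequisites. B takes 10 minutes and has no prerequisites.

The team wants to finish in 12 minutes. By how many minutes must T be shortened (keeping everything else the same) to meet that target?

Current finish: 17 minutes; target: 12.
T is on every critical path, so each minute cut from T cuts the finish by one (this holds down to a finish of 12).
Need 17 − 12 = 5 minutes off T → T becomes 2 minutes, finish becomes 12.

5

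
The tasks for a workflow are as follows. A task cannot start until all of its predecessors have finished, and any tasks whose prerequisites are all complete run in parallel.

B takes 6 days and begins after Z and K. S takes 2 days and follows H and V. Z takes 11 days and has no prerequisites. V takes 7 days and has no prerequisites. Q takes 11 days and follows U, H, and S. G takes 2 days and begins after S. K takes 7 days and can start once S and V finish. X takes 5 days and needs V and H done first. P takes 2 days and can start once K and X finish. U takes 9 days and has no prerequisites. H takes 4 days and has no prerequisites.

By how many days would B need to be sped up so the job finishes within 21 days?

Current finish: 22 days; target: 21.
B is on every critical path, so each day cut from B cuts the finish by one (this holds down to a finish of 20).
Need 22 − 21 = 1 day off B → B becomes 5 days, finish becomes 21.

1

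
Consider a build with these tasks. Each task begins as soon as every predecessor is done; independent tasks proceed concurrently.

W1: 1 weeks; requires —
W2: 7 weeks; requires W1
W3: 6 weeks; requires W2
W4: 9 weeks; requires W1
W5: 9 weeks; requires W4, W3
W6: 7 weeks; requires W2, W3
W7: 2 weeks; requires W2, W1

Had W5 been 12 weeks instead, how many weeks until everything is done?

Critical path before the change: W1→W2→W3→W5 = 1+7+6+9 = 23 giving 23 weeks.
W5 is on the critical path; changing it to 12 makes that path 26 weeks.
No other chain overtakes it, so the finish is 26 weeks.

26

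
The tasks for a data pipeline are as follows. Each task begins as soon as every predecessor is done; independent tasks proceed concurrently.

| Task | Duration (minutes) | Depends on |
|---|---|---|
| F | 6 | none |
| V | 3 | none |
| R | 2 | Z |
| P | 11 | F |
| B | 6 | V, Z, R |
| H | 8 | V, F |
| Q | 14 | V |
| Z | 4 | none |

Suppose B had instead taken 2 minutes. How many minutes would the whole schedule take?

17

As given, the longest chain is F→P = 6+11 = 17, so the finish is 17 minutes.
B has 5 minutes of float (longest path through it is 12).
That remains the longest chain; total 17 minutes.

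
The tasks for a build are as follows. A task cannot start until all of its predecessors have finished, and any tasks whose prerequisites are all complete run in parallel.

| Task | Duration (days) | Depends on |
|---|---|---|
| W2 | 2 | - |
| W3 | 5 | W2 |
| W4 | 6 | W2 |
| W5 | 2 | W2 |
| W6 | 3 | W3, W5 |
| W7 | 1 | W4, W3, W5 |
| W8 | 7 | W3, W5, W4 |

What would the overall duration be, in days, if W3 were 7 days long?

16

As given, the longest chain is W2→W4→W8 = 2+6+7 = 15, so the finish is 15 days.
W3 has 1 day of float (longest path through it is 14).
Now W2→W3→W8 = 2+7+7 = 16 is longest, so the finish becomes 16 days.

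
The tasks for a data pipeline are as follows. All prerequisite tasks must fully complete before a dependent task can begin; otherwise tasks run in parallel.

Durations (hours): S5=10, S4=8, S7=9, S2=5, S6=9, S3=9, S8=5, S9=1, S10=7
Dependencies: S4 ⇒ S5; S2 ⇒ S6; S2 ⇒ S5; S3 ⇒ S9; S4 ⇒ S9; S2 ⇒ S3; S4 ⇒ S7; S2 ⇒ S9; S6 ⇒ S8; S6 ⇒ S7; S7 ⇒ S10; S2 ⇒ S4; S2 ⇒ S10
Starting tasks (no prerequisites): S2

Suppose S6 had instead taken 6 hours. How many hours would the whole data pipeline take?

Baseline: S2→S6→S7→S10 = 5+9+9+7 = 30 → 30 hours.
S6 lies on that path, so at 6 hours the path becomes 27 hours.
Now S2→S4→S7→S10 = 5+8+9+7 = 29 is longest, so the finish becomes 29 hours.

29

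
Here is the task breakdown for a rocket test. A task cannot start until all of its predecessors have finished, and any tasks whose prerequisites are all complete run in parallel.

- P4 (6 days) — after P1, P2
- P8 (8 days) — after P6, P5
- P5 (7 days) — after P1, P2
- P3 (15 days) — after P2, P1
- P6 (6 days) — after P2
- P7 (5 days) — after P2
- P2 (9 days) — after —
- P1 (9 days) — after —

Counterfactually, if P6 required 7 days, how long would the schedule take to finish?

The binding path is P1→P3 = 9+15 = 24; finish at 24 days.
P6 is off the critical path — its longest chain is 23 days, giving 1 of slack.
No other chain overtakes it, so the finish is 24 days.

24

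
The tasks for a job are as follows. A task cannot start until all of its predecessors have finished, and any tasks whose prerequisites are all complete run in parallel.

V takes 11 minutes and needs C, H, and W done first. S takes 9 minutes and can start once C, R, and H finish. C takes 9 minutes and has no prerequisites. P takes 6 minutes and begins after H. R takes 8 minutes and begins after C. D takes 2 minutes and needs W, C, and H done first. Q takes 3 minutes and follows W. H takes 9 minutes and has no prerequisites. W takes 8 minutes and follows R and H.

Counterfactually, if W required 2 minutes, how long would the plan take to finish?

Baseline: C→R→W→V = 9+8+8+11 = 36 → 36 minutes.
W is on the critical path; changing it to 2 makes that path 30 minutes.
No other chain overtakes it, so the finish is 30 minutes.

30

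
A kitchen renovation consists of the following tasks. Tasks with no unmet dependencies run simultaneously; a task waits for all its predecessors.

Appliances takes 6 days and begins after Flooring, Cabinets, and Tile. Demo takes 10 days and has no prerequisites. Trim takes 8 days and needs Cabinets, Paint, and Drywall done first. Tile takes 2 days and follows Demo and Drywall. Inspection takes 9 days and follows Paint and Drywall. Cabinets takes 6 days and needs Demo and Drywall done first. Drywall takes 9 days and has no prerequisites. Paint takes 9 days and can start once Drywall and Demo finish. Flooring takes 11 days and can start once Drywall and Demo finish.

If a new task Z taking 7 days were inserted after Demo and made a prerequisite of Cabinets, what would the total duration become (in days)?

Originally the plan takes 28 days.
With Z inserted, Cabinets now waits for max(Demo, Drywall, Z).
New critical path: Demo→Z→Cabinets→Trim = 10+7+6+8 = 31 ⇒ 31 days.

31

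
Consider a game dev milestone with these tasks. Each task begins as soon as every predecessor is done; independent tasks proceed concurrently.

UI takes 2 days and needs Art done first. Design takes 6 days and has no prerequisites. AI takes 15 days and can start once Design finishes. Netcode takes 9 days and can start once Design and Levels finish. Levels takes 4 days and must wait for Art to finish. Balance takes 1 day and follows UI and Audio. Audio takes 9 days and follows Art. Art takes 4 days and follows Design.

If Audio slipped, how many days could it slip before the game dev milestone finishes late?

The longest chain is Design→Art→Levels→Netcode = 6+4+4+9 = 23; overall finish 23 days.
Longest path through Audio: 20 days (earliest finish 19, latest finish 22).
Float = 23 − 20 = 3.

3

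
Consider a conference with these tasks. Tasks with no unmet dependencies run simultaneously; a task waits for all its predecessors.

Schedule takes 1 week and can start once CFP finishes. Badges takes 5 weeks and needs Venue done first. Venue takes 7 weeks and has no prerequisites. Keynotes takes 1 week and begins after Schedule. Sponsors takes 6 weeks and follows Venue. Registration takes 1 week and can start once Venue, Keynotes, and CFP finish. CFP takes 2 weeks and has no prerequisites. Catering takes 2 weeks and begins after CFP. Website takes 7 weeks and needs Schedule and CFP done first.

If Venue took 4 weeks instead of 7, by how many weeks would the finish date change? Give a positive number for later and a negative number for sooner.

As given, the longest chain is Venue→Sponsors = 7+6 = 13, so the finish is 13 weeks.
Venue is on the critical path; changing it to 4 makes that path 10 weeks.
No other chain overtakes it, so the finish is 10 weeks.
Change in finish: 10 − 13 = -3 weeks.

-3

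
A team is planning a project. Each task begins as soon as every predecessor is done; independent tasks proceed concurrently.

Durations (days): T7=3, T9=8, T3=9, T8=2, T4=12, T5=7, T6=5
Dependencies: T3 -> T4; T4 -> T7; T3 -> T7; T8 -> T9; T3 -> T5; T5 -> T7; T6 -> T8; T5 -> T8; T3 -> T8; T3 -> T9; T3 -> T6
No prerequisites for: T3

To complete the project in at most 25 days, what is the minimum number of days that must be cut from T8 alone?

1

Current finish: 26 days; target: 25.
T8 is on every critical path, so each day cut from T8 cuts the finish by one (this holds down to a finish of 25).
Need 26 − 25 = 1 day off T8 → T8 becomes 1 day, finish becomes 25.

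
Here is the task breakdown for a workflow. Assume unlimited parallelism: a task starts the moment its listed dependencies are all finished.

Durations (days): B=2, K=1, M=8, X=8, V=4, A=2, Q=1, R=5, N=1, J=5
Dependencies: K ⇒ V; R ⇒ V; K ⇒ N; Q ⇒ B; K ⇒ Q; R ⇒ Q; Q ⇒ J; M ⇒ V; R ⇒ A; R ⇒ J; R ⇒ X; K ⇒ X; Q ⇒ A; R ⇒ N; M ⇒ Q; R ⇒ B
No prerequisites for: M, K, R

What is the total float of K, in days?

The longest chain is M→Q→J = 8+1+5 = 14; overall finish 14 days.
K finishes as early as 1 and must finish by 6.
Float = 14 − 9 = 5.

5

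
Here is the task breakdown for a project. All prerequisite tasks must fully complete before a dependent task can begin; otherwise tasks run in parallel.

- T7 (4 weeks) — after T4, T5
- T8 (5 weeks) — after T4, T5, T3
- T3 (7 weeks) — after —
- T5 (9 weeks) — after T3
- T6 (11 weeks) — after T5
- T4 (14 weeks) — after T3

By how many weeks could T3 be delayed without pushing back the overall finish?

0

T3→T5→T6 = 7+9+11 = 27 sets the makespan at 27 weeks.
Longest path through T3: 27 weeks (earliest finish 7, latest finish 7).
So T3 can slip 7 − 7 = 0 weeks.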